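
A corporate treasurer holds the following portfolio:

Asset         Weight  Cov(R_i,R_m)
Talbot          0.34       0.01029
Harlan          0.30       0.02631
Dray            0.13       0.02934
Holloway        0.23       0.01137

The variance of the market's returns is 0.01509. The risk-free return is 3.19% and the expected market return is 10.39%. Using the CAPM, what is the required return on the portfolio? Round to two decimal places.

β_Talbot = 0.01029 / 0.01509 = 0.6819
β_Harlan = 0.02631 / 0.01509 = 1.7435
β_Dray = 0.02934 / 0.01509 = 1.9443
β_Holloway = 0.01137 / 0.01509 = 0.7535
β_P = Σ w_i β_i = 0.34×0.6819 + 0.30×1.7435 + 0.13×1.9443 + 0.23×0.7535 = 1.1810
MRP = 10.39% − 3.19% = 7.20%
E(R_P) = R_f + β_P × MRP = 3.19% + 1.1810 × 7.20% = 11.69%

11.69%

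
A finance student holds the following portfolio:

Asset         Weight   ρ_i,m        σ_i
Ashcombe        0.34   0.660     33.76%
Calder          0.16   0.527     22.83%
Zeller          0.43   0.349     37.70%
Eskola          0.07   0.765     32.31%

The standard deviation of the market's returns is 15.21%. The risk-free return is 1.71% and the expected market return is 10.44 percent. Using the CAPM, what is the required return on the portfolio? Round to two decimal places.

β_Ashcombe = 0.660 × 33.76% / 15.21% = 1.4649
β_Calder = 0.527 × 22.83% / 15.21% = 0.7910
β_Zeller = 0.349 × 37.70% / 15.21% = 0.8650
β_Eskola = 0.765 × 32.31% / 15.21% = 1.6251
β_P = Σ w_i β_i = 0.34×1.4649 + 0.16×0.7910 + 0.43×0.8650 + 0.07×1.6251 = 1.1103
MRP = 10.44% − 1.71% = 8.73%
E(R_P) = R_f + β_P × MRP = 1.71% + 1.1103 × 8.73% = 11.40%

11.40%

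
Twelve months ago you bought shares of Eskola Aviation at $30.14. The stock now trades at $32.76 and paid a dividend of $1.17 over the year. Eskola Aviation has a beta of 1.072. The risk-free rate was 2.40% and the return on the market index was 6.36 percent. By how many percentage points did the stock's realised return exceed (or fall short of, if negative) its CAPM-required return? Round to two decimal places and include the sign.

Realised HPR = (P1 + D1 − P0) / P0 = (32.76 + 1.17 − 30.14) / 30.14 = 3.79 / 30.14 = 12.5747%
MRP = 6.36% − 2.40% = 3.96%
CAPM required = R_f + β·MRP = 2.40% + 1.072 × 3.96% = 6.64512%
α = realised − required = 12.5747% − 6.64512% = +5.93%

+5.93%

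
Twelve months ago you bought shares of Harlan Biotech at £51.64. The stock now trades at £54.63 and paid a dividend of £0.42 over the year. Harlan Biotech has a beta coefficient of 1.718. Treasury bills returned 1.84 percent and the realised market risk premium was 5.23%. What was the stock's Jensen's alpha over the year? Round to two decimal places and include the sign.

Realised HPR = (P1 + D1 − P0) / P0 = (54.63 + 0.42 − 51.64) / 51.64 = 3.41 / 51.64 = 6.6034%
CAPM required = R_f + β·MRP = 1.84% + 1.718 × 5.23% = 10.82514%
α = realised − required = 6.6034% − 10.82514% = -4.22%

-4.22%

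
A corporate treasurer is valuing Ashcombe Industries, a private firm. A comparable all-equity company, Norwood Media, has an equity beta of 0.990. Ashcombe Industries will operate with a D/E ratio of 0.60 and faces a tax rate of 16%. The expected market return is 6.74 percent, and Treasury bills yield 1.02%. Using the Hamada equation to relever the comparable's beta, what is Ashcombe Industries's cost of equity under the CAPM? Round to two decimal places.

β_L = β_U × [1 + (1 − t)(D/E)] = 0.990 × [1 + (1 − 0.16) × 0.60]
    = 0.990 × [1 + 0.84 × 0.60] = 0.990 × 1.5040 = 1.4890
MRP = 6.74% − 1.02% = 5.72%
E(R) = R_f + β_L × MRP = 1.02% + 1.4890 × 5.72% = 9.54%

9.54%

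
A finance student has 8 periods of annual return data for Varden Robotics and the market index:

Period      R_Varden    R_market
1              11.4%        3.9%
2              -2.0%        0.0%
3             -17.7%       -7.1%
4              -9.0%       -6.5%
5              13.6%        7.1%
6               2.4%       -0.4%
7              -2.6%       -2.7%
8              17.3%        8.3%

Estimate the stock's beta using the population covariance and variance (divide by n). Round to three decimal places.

Mean R_i = (11.4 − 2.0 − 17.7 − 9.0 + 13.6 + 2.4 − 2.6 + 17.3) / 8 = 1.6750%
Mean R_m = (3.9 + 0.0 − 7.1 − 6.5 + 7.1 − 0.4 − 2.7 + 8.3) / 8 = 0.3250%
Σ(R_i − R̄_i)(R_m − R̄_m) = 470.4850  ⇒  Cov = 470.4850 / 8 = 58.8106
Σ(R_m − R̄_m)² = 233.7750  ⇒  Var(R_m) = 233.7750 / 8 = 29.2219
β = Cov / Var(R_m) = 58.8106 / 29.2219 = 2.0126

2.013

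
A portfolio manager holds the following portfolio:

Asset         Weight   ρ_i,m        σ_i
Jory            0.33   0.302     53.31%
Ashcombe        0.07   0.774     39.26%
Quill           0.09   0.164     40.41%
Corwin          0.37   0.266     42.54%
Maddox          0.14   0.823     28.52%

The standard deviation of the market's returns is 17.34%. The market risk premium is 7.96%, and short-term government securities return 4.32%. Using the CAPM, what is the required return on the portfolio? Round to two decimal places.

11.44%

β_Jory = 0.302 × 53.31% / 17.34% = 0.9285
β_Ashcombe = 0.774 × 39.26% / 17.34% = 1.7524
β_Quill = 0.164 × 40.41% / 17.34% = 0.3822
β_Corwin = 0.266 × 42.54% / 17.34% = 0.6526
β_Maddox = 0.823 × 28.52% / 17.34% = 1.3536
β_P = Σ w_i β_i = 0.33×0.9285 + 0.07×1.7524 + 0.09×0.3822 + 0.37×0.6526 + 0.14×1.3536 = 0.8944
E(R_P) = R_f + β_P × MRP = 4.32% + 0.8944 × 7.96% = 11.44%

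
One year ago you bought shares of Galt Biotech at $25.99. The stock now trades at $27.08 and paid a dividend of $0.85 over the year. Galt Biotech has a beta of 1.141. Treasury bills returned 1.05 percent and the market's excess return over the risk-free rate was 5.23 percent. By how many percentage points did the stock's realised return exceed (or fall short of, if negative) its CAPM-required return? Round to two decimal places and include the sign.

+0.45%

Realised HPR = (P1 + D1 − P0) / P0 = (27.08 + 0.85 − 25.99) / 25.99 = 1.94 / 25.99 = 7.4644%
CAPM required = R_f + β·MRP = 1.05% + 1.141 × 5.23% = 7.01743%
α = realised − required = 7.4644% − 7.01743% = +0.45%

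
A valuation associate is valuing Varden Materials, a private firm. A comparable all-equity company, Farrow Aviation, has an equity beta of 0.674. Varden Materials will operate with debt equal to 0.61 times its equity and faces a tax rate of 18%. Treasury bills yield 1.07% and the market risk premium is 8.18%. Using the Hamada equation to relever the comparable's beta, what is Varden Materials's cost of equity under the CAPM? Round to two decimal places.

β_L = β_U × [1 + (1 − t)(D/E)] = 0.674 × [1 + (1 − 0.18) × 0.61]
    = 0.674 × [1 + 0.82 × 0.61] = 0.674 × 1.5002 = 1.0111
E(R) = R_f + β_L × MRP = 1.07% + 1.0111 × 8.18% = 9.34%

9.34%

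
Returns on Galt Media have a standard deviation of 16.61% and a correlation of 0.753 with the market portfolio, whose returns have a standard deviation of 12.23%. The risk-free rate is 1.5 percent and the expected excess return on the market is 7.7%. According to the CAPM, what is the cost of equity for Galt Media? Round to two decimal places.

β = ρ × σ_i / σ_m = 0.753 × 16.61% / 12.23% = 1.0227
E(R) = 1.5% + 1.0227 × 7.7% = 9.37%

9.37%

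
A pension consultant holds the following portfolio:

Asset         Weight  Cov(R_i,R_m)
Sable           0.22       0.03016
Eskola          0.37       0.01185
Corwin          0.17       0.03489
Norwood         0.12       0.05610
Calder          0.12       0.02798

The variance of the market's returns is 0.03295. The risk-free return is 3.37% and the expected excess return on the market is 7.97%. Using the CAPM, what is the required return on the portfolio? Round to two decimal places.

β_Sable = 0.03016 / 0.03295 = 0.9153
β_Eskola = 0.01185 / 0.03295 = 0.3596
β_Corwin = 0.03489 / 0.03295 = 1.0589
β_Norwood = 0.05610 / 0.03295 = 1.7026
β_Calder = 0.02798 / 0.03295 = 0.8492
β_P = Σ w_i β_i = 0.22×0.9153 + 0.37×0.3596 + 0.17×1.0589 + 0.12×1.7026 + 0.12×0.8492 = 0.8206
E(R_P) = R_f + β_P × MRP = 3.37% + 0.8206 × 7.97% = 9.91%

9.91%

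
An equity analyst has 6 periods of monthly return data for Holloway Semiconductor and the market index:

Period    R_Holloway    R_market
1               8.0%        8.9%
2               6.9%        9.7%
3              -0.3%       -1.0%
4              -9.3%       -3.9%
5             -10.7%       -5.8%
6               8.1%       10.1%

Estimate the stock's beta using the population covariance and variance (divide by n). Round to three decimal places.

Mean R_i = (8.0 + 6.9 − 0.3 − 9.3 − 10.7 + 8.1) / 6 = 0.4500%
Mean R_m = (8.9 + 9.7 − 1.0 − 3.9 − 5.8 + 10.1) / 6 = 3.0000%
Σ(R_i − R̄_i)(R_m − R̄_m) = 310.4700  ⇒  Cov = 310.4700 / 6 = 51.7450
Σ(R_m − R̄_m)² = 271.1600  ⇒  Var(R_m) = 271.1600 / 6 = 45.1933
β = Cov / Var(R_m) = 51.7450 / 45.1933 = 1.1450

1.145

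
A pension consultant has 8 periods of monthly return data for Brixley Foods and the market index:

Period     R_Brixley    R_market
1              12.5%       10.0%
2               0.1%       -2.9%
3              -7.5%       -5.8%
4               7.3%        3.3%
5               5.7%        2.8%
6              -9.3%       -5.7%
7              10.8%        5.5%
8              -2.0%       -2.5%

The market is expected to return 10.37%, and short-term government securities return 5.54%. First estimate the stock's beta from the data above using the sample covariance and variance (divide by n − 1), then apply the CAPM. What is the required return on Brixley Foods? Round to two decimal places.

Mean R_i = (12.5 + 0.1 − 7.5 + 7.3 + 5.7 − 9.3 + 10.8 − 2.0) / 8 = 2.2000%
Mean R_m = (10.0 − 2.9 − 5.8 + 3.3 + 2.8 − 5.7 + 5.5 − 2.5) / 8 = 0.5875%
Σ(R_i − R̄_i)(R_m − R̄_m) = 315.3300  ⇒  Cov = 315.3300 / 7 = 45.0471
Σ(R_m − R̄_m)² = 227.0088  ⇒  Var(R_m) = 227.0088 / 7 = 32.4298
β = Cov / Var(R_m) = 45.0471 / 32.4298 = 1.3891
MRP = 10.37% − 5.54% = 4.83%
E(R) = R_f + β × MRP = 5.54% + 1.3891 × 4.83% = 12.25%

12.25%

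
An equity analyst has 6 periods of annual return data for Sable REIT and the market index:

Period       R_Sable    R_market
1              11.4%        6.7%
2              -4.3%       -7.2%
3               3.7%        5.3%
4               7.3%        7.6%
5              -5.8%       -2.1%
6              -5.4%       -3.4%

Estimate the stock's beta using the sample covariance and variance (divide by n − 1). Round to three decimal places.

Mean R_i = (11.4 − 4.3 + 3.7 + 7.3 − 5.8 − 5.4) / 6 = 1.1500%
Mean R_m = (6.7 − 7.2 + 5.3 + 7.6 − 2.1 − 3.4) / 6 = 1.1500%
Σ(R_i − R̄_i)(R_m − R̄_m) = 205.0350  ⇒  Cov = 205.0350 / 5 = 41.0070
Σ(R_m − R̄_m)² = 190.6150  ⇒  Var(R_m) = 190.6150 / 5 = 38.1230
β = Cov / Var(R_m) = 41.0070 / 38.1230 = 1.0756

1.076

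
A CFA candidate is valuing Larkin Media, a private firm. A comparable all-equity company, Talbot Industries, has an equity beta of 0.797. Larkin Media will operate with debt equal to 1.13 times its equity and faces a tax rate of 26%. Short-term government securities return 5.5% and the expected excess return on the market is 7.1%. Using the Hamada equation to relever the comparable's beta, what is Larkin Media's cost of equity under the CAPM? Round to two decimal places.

β_L = β_U × [1 + (1 − t)(D/E)] = 0.797 × [1 + (1 − 0.26) × 1.13]
    = 0.797 × [1 + 0.74 × 1.13] = 0.797 × 1.8362 = 1.4635
E(R) = R_f + β_L × MRP = 5.5% + 1.4635 × 7.1% = 15.89%

15.89%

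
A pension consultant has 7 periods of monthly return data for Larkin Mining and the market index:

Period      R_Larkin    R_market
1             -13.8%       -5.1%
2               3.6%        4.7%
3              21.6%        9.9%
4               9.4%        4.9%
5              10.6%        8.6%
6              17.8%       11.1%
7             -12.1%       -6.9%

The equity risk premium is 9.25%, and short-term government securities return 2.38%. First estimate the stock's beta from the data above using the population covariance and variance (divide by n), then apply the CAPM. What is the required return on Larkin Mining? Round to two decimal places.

19.59%

Mean R_i = (-13.8 + 3.6 + 21.6 + 9.4 + 10.6 + 17.8 − 12.1) / 7 = 5.3000%
Mean R_m = (-5.1 + 4.7 + 9.9 + 4.9 + 8.6 + 11.1 − 6.9) / 7 = 3.8857%
Σ(R_i − R̄_i)(R_m − R̄_m) = 575.2700  ⇒  Cov = 575.2700 / 7 = 82.1814
Σ(R_m − R̄_m)² = 309.2086  ⇒  Var(R_m) = 309.2086 / 7 = 44.1727
β = Cov / Var(R_m) = 82.1814 / 44.1727 = 1.8605
E(R) = R_f + β × MRP = 2.38% + 1.8605 × 9.25% = 19.59%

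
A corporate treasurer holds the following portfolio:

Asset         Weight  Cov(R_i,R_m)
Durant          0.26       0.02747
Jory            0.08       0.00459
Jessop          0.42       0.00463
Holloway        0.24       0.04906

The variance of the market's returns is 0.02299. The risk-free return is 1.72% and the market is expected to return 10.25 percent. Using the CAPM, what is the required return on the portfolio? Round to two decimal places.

9.60%

β_Durant = 0.02747 / 0.02299 = 1.1949
β_Jory = 0.00459 / 0.02299 = 0.1997
β_Jessop = 0.00463 / 0.02299 = 0.2014
β_Holloway = 0.04906 / 0.02299 = 2.1340
β_P = Σ w_i β_i = 0.26×1.1949 + 0.08×0.1997 + 0.42×0.2014 + 0.24×2.1340 = 0.9234
MRP = 10.25% − 1.72% = 8.53%
E(R_P) = R_f + β_P × MRP = 1.72% + 0.9234 × 8.53% = 9.60%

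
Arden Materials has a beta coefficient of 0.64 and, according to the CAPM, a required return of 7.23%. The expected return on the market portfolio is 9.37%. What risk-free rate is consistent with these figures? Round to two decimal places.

E(R) = R_f + β(E(R_m) − R_f) = R_f(1 − β) + β·E(R_m)
7.23% = R_f × (1 − 0.64) + 0.64 × 9.37%
7.23% = R_f × 0.36 + 5.9968%
R_f = (7.23% − 5.9968%) / 0.36 = 3.43%

3.43%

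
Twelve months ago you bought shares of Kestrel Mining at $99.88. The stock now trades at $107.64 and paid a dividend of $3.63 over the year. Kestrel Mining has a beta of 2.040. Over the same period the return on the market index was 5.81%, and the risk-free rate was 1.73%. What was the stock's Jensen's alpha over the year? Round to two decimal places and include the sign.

Realised HPR = (P1 + D1 − P0) / P0 = (107.64 + 3.63 − 99.88) / 99.88 = 11.39 / 99.88 = 11.4037%
MRP = 5.81% − 1.73% = 4.08%
CAPM required = R_f + β·MRP = 1.73% + 2.040 × 4.08% = 10.05320%
α = realised − required = 11.4037% − 10.05320% = +1.35%

+1.35%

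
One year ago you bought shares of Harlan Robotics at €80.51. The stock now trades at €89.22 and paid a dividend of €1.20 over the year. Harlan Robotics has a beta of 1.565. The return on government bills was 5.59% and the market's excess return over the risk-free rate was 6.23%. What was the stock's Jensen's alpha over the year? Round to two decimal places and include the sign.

-3.03%

Realised HPR = (P1 + D1 − P0) / P0 = (89.22 + 1.20 − 80.51) / 80.51 = 9.91 / 80.51 = 12.3090%
CAPM required = R_f + β·MRP = 5.59% + 1.565 × 6.23% = 15.33995%
α = realised − required = 12.3090% − 15.33995% = -3.03%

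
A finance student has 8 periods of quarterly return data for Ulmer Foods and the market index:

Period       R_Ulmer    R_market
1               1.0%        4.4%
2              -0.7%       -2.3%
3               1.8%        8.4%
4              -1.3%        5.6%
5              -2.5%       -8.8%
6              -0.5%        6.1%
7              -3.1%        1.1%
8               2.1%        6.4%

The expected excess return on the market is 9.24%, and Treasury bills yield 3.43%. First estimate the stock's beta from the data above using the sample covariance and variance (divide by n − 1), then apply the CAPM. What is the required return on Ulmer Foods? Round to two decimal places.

Mean R_i = (1.0 − 0.7 + 1.8 − 1.3 − 2.5 − 0.5 − 3.1 + 2.1) / 8 = -0.4000%
Mean R_m = (4.4 − 2.3 + 8.4 + 5.6 − 8.8 + 6.1 + 1.1 + 6.4) / 8 = 2.6125%
Σ(R_i − R̄_i)(R_m − R̄_m) = 51.1900  ⇒  Cov = 51.1900 / 7 = 7.3129
Σ(R_m − R̄_m)² = 228.7888  ⇒  Var(R_m) = 228.7888 / 7 = 32.6841
β = Cov / Var(R_m) = 7.3129 / 32.6841 = 0.2237
E(R) = R_f + β × MRP = 3.43% + 0.2237 × 9.24% = 5.50%

5.50%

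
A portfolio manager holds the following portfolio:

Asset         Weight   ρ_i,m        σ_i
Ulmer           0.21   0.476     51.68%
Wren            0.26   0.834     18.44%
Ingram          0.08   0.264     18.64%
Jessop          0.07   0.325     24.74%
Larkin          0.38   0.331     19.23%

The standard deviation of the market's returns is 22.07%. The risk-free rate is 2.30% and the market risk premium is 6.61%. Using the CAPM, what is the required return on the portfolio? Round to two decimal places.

β_Ulmer = 0.476 × 51.68% / 22.07% = 1.1146
β_Wren = 0.834 × 18.44% / 22.07% = 0.6968
β_Ingram = 0.264 × 18.64% / 22.07% = 0.2230
β_Jessop = 0.325 × 24.74% / 22.07% = 0.3643
β_Larkin = 0.331 × 19.23% / 22.07% = 0.2884
β_P = Σ w_i β_i = 0.21×1.1146 + 0.26×0.6968 + 0.08×0.2230 + 0.07×0.3643 + 0.38×0.2884 = 0.5682
E(R_P) = R_f + β_P × MRP = 2.30% + 0.5682 × 6.61% = 6.06%

6.06%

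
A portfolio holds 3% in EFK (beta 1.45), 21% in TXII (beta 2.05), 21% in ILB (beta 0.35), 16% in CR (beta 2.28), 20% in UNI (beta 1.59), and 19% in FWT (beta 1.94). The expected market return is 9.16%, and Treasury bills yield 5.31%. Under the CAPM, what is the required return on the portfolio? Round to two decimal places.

11.47%

β_P = Σ w_i β_i = 0.03×1.45 + 0.21×2.05 + 0.21×0.35 + 0.16×2.28 + 0.20×1.59 + 0.19×1.94 = 1.5989
MRP = 9.16% − 5.31% = 3.85%
E(R_P) = R_f + β_P × MRP = 5.31% + 1.5989 × 3.85% = 11.47%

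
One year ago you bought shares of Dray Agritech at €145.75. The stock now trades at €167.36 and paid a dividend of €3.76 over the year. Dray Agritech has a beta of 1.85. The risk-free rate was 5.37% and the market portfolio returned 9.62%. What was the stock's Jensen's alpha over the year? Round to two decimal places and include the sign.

+4.17%

Realised HPR = (P1 + D1 − P0) / P0 = (167.36 + 3.76 − 145.75) / 145.75 = 25.37 / 145.75 = 17.4065%
MRP = 9.62% − 5.37% = 4.25%
CAPM required = R_f + β·MRP = 5.37% + 1.85 × 4.25% = 13.2325%
α = realised − required = 17.4065% − 13.2325% = +4.17%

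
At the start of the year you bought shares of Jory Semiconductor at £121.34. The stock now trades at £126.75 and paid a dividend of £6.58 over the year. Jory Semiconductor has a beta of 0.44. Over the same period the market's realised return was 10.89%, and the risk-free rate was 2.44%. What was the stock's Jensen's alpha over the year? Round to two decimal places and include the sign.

Realised HPR = (P1 + D1 − P0) / P0 = (126.75 + 6.58 − 121.34) / 121.34 = 11.99 / 121.34 = 9.8813%
MRP = 10.89% − 2.44% = 8.45%
CAPM required = R_f + β·MRP = 2.44% + 0.44 × 8.45% = 6.1580%
α = realised − required = 9.8813% − 6.1580% = +3.72%

+3.72%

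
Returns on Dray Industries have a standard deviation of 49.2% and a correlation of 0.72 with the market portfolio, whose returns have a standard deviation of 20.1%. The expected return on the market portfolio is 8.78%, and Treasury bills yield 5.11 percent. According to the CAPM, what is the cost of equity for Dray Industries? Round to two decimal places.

β = ρ × σ_i / σ_m = 0.72 × 49.2% / 20.1% = 1.7624
MRP = 8.78% − 5.11% = 3.67%
E(R) = 5.11% + 1.7624 × 3.67% = 11.58%

11.58%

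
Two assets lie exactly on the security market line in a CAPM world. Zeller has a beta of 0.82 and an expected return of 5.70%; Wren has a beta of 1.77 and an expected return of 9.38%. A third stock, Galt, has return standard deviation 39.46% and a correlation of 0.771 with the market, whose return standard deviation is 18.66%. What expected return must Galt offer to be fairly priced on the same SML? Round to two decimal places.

MRP = (9.38% − 5.70%) / (1.77 − 0.82) = 3.8737%
R_f = 5.70% − 0.82 × 3.8737% = 2.5236%
β_Galt = ρ·σ_i/σ_m = 0.771 × 39.46 / 18.66 = 1.6304
E(R_Galt) = R_f + β × MRP = 2.5236% + 1.6304 × 3.8737% = 8.84%

8.84%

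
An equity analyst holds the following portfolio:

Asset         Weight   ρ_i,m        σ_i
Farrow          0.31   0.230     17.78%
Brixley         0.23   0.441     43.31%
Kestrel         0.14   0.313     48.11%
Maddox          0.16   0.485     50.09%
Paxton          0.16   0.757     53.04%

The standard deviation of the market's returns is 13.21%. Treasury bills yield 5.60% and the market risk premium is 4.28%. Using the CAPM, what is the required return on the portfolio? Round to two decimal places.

β_Farrow = 0.230 × 17.78% / 13.21% = 0.3096
β_Brixley = 0.441 × 43.31% / 13.21% = 1.4459
β_Kestrel = 0.313 × 48.11% / 13.21% = 1.1399
β_Maddox = 0.485 × 50.09% / 13.21% = 1.8390
β_Paxton = 0.757 × 53.04% / 13.21% = 3.0395
β_P = Σ w_i β_i = 0.31×0.3096 + 0.23×1.4459 + 0.14×1.1399 + 0.16×1.8390 + 0.16×3.0395 = 1.3687
E(R_P) = R_f + β_P × MRP = 5.60% + 1.3687 × 4.28% = 11.46%

11.46%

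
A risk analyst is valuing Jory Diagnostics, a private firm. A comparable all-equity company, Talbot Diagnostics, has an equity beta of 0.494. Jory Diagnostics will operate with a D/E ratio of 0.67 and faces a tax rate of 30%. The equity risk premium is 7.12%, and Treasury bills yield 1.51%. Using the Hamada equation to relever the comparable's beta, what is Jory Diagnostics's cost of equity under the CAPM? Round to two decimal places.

β_L = β_U × [1 + (1 − t)(D/E)] = 0.494 × [1 + (1 − 0.30) × 0.67]
    = 0.494 × [1 + 0.70 × 0.67] = 0.494 × 1.4690 = 0.7257
E(R) = R_f + β_L × MRP = 1.51% + 0.7257 × 7.12% = 6.68%

6.68%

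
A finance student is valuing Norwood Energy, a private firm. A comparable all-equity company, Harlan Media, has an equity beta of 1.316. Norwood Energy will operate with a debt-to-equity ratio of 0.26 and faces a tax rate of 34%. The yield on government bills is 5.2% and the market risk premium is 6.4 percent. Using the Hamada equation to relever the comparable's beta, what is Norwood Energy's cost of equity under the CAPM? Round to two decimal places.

β_L = β_U × [1 + (1 − t)(D/E)] = 1.316 × [1 + (1 − 0.34) × 0.26]
    = 1.316 × [1 + 0.66 × 0.26] = 1.316 × 1.1716 = 1.5418
E(R) = R_f + β_L × MRP = 5.2% + 1.5418 × 6.4% = 15.07%

15.07%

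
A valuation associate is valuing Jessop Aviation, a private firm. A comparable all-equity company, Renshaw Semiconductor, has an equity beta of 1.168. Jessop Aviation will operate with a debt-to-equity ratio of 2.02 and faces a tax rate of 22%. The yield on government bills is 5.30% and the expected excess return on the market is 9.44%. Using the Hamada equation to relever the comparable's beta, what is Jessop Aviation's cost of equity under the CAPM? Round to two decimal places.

33.70%

β_L = β_U × [1 + (1 − t)(D/E)] = 1.168 × [1 + (1 − 0.22) × 2.02]
    = 1.168 × [1 + 0.78 × 2.02] = 1.168 × 2.5756 = 3.0083
E(R) = R_f + β_L × MRP = 5.30% + 3.0083 × 9.44% = 33.70%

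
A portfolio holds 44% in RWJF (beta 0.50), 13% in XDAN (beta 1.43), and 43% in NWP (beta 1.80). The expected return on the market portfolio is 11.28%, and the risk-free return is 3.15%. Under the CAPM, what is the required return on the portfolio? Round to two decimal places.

β_P = Σ w_i β_i = 0.44×0.50 + 0.13×1.43 + 0.43×1.80 = 1.1799
MRP = 11.28% − 3.15% = 8.13%
E(R_P) = R_f + β_P × MRP = 3.15% + 1.1799 × 8.13% = 12.74%

12.74%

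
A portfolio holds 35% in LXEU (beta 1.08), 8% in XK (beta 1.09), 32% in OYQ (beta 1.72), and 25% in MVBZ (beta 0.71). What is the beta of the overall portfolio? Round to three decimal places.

β_P = Σ w_i β_i = 0.35×1.08 + 0.08×1.09 + 0.32×1.72 + 0.25×0.71 = 1.1931

1.193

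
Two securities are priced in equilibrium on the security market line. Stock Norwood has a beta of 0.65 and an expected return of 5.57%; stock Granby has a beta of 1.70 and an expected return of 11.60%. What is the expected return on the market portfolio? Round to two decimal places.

7.58%

Both satisfy E(R) = R_f + β·MRP, so the slope of the SML is
MRP = (11.60% − 5.57%) / (1.70 − 0.65) = 6.03% / 1.05 = 5.7429%
R_f = E(R_Norwood) − β_Norwood·MRP = 5.57% − 0.65 × 5.7429% = 1.8371%
E(R_m) = R_f + MRP = 1.8371% + 5.7429% = 7.58%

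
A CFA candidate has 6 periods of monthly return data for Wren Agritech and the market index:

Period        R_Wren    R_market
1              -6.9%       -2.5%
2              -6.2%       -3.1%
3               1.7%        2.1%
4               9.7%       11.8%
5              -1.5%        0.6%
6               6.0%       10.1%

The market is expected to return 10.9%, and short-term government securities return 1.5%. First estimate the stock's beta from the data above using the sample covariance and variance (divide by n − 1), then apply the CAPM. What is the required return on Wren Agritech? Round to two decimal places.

Mean R_i = (-6.9 − 6.2 + 1.7 + 9.7 − 1.5 + 6.0) / 6 = 0.4667%
Mean R_m = (-2.5 − 3.1 + 2.1 + 11.8 + 0.6 + 10.1) / 6 = 3.1667%
Σ(R_i − R̄_i)(R_m − R̄_m) = 205.3333  ⇒  Cov = 205.3333 / 5 = 41.0667
Σ(R_m − R̄_m)² = 201.7133  ⇒  Var(R_m) = 201.7133 / 5 = 40.3427
β = Cov / Var(R_m) = 41.0667 / 40.3427 = 1.0179
MRP = 10.9% − 1.5% = 9.40%
E(R) = R_f + β × MRP = 1.5% + 1.0179 × 9.4% = 11.07%

11.07%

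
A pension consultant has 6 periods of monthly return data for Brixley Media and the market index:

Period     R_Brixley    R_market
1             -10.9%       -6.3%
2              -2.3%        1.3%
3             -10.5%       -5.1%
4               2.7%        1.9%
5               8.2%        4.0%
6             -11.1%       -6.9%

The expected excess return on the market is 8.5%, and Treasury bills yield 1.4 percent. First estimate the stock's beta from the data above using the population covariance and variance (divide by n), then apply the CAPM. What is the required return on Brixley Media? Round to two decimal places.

Mean R_i = (-10.9 − 2.3 − 10.5 + 2.7 + 8.2 − 11.1) / 6 = -3.9833%
Mean R_m = (-6.3 + 1.3 − 5.1 + 1.9 + 4.0 − 6.9) / 6 = -1.8500%
Σ(R_i − R̄_i)(R_m − R̄_m) = 189.5350  ⇒  Cov = 189.5350 / 6 = 31.5892
Σ(R_m − R̄_m)² = 114.0750  ⇒  Var(R_m) = 114.0750 / 6 = 19.0125
β = Cov / Var(R_m) = 31.5892 / 19.0125 = 1.6615
E(R) = R_f + β × MRP = 1.4% + 1.6615 × 8.5% = 15.52%

15.52%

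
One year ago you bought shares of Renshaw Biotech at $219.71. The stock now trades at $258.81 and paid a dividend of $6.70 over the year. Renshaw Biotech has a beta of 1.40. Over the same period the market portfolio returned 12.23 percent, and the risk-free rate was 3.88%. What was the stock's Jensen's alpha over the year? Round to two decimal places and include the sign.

Realised HPR = (P1 + D1 − P0) / P0 = (258.81 + 6.70 − 219.71) / 219.71 = 45.80 / 219.71 = 20.8457%
MRP = 12.23% − 3.88% = 8.35%
CAPM required = R_f + β·MRP = 3.88% + 1.40 × 8.35% = 15.5700%
α = realised − required = 20.8457% − 15.5700% = +5.28%

+5.28%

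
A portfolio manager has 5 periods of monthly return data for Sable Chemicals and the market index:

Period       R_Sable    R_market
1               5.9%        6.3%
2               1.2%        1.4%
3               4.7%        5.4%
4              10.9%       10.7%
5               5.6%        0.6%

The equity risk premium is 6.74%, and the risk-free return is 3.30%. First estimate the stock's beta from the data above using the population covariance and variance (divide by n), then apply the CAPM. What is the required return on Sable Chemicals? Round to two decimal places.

7.97%

Mean R_i = (5.9 + 1.2 + 4.7 + 10.9 + 5.6) / 5 = 5.6600%
Mean R_m = (6.3 + 1.4 + 5.4 + 10.7 + 0.6) / 5 = 4.8800%
Σ(R_i − R̄_i)(R_m − R̄_m) = 46.1160  ⇒  Cov = 46.1160 / 5 = 9.2232
Σ(R_m − R̄_m)² = 66.5880  ⇒  Var(R_m) = 66.5880 / 5 = 13.3176
β = Cov / Var(R_m) = 9.2232 / 13.3176 = 0.6926
E(R) = R_f + β × MRP = 3.30% + 0.6926 × 6.74% = 7.97%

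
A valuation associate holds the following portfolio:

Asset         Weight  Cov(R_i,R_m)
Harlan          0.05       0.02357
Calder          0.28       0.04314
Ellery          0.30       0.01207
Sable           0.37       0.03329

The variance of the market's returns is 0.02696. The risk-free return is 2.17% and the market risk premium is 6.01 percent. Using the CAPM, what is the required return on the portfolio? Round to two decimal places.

β_Harlan = 0.02357 / 0.02696 = 0.8743
β_Calder = 0.04314 / 0.02696 = 1.6001
β_Ellery = 0.01207 / 0.02696 = 0.4477
β_Sable = 0.03329 / 0.02696 = 1.2348
β_P = Σ w_i β_i = 0.05×0.8743 + 0.28×1.6001 + 0.30×0.4477 + 0.37×1.2348 = 1.0829
E(R_P) = R_f + β_P × MRP = 2.17% + 1.0829 × 6.01% = 8.68%

8.68%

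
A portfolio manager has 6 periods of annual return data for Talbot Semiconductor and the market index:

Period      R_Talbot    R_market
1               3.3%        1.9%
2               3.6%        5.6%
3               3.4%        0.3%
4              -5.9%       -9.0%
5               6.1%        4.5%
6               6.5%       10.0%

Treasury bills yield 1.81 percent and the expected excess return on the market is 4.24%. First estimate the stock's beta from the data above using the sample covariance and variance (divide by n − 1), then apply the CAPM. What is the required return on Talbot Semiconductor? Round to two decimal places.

Mean R_i = (3.3 + 3.6 + 3.4 − 5.9 + 6.1 + 6.5) / 6 = 2.8333%
Mean R_m = (1.9 + 5.6 + 0.3 − 9.0 + 4.5 + 10.0) / 6 = 2.2167%
Σ(R_i − R̄_i)(R_m − R̄_m) = 135.3167  ⇒  Cov = 135.3167 / 5 = 27.0633
Σ(R_m − R̄_m)² = 206.8283  ⇒  Var(R_m) = 206.8283 / 5 = 41.3657
β = Cov / Var(R_m) = 27.0633 / 41.3657 = 0.6542
E(R) = R_f + β × MRP = 1.81% + 0.6542 × 4.24% = 4.58%

4.58%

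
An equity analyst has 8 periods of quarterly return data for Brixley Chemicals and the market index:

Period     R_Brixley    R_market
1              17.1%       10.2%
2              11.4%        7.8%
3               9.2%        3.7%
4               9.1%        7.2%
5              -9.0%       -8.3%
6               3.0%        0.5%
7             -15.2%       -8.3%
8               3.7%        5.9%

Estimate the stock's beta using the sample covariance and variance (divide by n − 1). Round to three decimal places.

1.442

Mean R_i = (17.1 + 11.4 + 9.2 + 9.1 − 9.0 + 3.0 − 15.2 + 3.7) / 8 = 3.6625%
Mean R_m = (10.2 + 7.8 + 3.7 + 7.2 − 8.3 + 0.5 − 8.3 + 5.9) / 8 = 2.3375%
Σ(R_i − R̄_i)(R_m − R̄_m) = 518.6013  ⇒  Cov = 518.6013 / 7 = 74.0859
Σ(R_m − R̄_m)² = 359.5388  ⇒  Var(R_m) = 359.5388 / 7 = 51.3627
β = Cov / Var(R_m) = 74.0859 / 51.3627 = 1.4424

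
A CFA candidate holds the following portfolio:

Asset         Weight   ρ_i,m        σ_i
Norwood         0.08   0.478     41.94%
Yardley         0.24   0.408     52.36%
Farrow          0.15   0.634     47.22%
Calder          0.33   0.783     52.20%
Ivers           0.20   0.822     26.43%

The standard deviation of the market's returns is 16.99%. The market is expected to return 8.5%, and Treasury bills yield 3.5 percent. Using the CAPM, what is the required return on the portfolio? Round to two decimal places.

12.05%

β_Norwood = 0.478 × 41.94% / 16.99% = 1.1799
β_Yardley = 0.408 × 52.36% / 16.99% = 1.2574
β_Farrow = 0.634 × 47.22% / 16.99% = 1.7621
β_Calder = 0.783 × 52.20% / 16.99% = 2.4057
β_Ivers = 0.822 × 26.43% / 16.99% = 1.2787
β_P = Σ w_i β_i = 0.08×1.1799 + 0.24×1.2574 + 0.15×1.7621 + 0.33×2.4057 + 0.20×1.2787 = 1.7101
MRP = 8.5% − 3.5% = 5.00%
E(R_P) = R_f + β_P × MRP = 3.5% + 1.7101 × 5.0% = 12.05%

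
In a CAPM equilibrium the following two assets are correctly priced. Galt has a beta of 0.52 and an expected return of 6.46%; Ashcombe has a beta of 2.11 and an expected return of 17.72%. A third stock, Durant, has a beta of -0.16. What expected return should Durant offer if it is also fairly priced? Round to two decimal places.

1.64%

MRP (SML slope) = (17.72% − 6.46%) / (2.11 − 0.52) = 11.26% / 1.59 = 7.0818%
R_f (intercept) = 6.46% − 0.52 × 7.0818% = 2.7775%
E(R_Durant) = R_f + β × MRP = 2.7775% + -0.16 × 7.0818% = 1.64%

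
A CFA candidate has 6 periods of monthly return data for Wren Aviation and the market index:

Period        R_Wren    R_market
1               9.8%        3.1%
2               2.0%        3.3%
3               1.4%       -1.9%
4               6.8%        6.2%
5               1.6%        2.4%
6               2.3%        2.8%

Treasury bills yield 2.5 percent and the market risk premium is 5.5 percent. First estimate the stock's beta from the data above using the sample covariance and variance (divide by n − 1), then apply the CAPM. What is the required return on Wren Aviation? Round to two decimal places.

6.29%

Mean R_i = (9.8 + 2.0 + 1.4 + 6.8 + 1.6 + 2.3) / 6 = 3.9833%
Mean R_m = (3.1 + 3.3 − 1.9 + 6.2 + 2.4 + 2.8) / 6 = 2.6500%
Σ(R_i − R̄_i)(R_m − R̄_m) = 23.4250  ⇒  Cov = 23.4250 / 5 = 4.6850
Σ(R_m − R̄_m)² = 34.0150  ⇒  Var(R_m) = 34.0150 / 5 = 6.8030
β = Cov / Var(R_m) = 4.6850 / 6.8030 = 0.6887
E(R) = R_f + β × MRP = 2.5% + 0.6887 × 5.5% = 6.29%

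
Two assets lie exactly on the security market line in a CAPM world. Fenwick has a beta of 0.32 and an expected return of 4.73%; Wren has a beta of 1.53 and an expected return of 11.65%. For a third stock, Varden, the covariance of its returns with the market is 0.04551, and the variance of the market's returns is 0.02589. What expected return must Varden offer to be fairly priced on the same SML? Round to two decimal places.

MRP = (11.65% − 4.73%) / (1.53 − 0.32) = 5.7190%
R_f = 4.73% − 0.32 × 5.7190% = 2.8999%
β_Varden = Cov / Var(R_m) = 0.04551 / 0.02589 = 1.7578
E(R_Varden) = R_f + β × MRP = 2.8999% + 1.7578 × 5.7190% = 12.95%

12.95%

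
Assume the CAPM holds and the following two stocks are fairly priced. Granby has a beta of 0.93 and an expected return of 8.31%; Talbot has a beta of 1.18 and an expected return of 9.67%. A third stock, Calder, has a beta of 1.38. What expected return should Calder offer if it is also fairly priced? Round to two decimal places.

10.76%

MRP (SML slope) = (9.67% − 8.31%) / (1.18 − 0.93) = 1.36% / 0.25 = 5.4400%
R_f (intercept) = 8.31% − 0.93 × 5.4400% = 3.2508%
E(R_Calder) = R_f + β × MRP = 3.2508% + 1.38 × 5.4400% = 10.76%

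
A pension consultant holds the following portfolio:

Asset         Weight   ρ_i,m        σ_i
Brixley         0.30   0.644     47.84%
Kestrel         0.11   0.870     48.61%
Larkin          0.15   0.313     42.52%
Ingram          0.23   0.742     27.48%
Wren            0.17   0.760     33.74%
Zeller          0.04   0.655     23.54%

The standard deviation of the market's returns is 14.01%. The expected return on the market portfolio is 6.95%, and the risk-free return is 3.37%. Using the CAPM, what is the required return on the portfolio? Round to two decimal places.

β_Brixley = 0.644 × 47.84% / 14.01% = 2.1991
β_Kestrel = 0.870 × 48.61% / 14.01% = 3.0186
β_Larkin = 0.313 × 42.52% / 14.01% = 0.9499
β_Ingram = 0.742 × 27.48% / 14.01% = 1.4554
β_Wren = 0.760 × 33.74% / 14.01% = 1.8303
β_Zeller = 0.655 × 23.54% / 14.01% = 1.1005
β_P = Σ w_i β_i = 0.30×2.1991 + 0.11×3.0186 + 0.15×0.9499 + 0.23×1.4554 + 0.17×1.8303 + 0.04×1.1005 = 1.8242
MRP = 6.95% − 3.37% = 3.58%
E(R_P) = R_f + β_P × MRP = 3.37% + 1.8242 × 3.58% = 9.90%

9.90%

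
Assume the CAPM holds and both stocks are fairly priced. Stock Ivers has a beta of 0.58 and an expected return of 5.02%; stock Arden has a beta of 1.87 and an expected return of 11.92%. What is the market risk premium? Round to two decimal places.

Both satisfy E(R) = R_f + β·MRP, so the slope of the SML is
MRP = (11.92% − 5.02%) / (1.87 − 0.58) = 6.90% / 1.29 = 5.3488%

5.35%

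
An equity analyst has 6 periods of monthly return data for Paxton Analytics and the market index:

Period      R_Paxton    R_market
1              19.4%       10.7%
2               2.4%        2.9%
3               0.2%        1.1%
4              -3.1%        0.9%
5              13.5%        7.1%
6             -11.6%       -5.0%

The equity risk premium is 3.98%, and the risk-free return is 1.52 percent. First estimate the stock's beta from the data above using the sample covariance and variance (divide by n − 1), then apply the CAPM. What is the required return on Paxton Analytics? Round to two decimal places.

Mean R_i = (19.4 + 2.4 + 0.2 − 3.1 + 13.5 − 11.6) / 6 = 3.4667%
Mean R_m = (10.7 + 2.9 + 1.1 + 0.9 + 7.1 − 5.0) / 6 = 2.9500%
Σ(R_i − R̄_i)(R_m − R̄_m) = 304.4600  ⇒  Cov = 304.4600 / 5 = 60.8920
Σ(R_m − R̄_m)² = 148.1150  ⇒  Var(R_m) = 148.1150 / 5 = 29.6230
β = Cov / Var(R_m) = 60.8920 / 29.6230 = 2.0556
E(R) = R_f + β × MRP = 1.52% + 2.0556 × 3.98% = 9.70%

9.70%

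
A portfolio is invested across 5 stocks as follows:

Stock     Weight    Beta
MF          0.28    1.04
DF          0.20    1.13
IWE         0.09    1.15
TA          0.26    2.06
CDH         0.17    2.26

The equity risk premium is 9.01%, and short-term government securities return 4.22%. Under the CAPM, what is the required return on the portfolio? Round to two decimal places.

18.10%

β_P = Σ w_i β_i = 0.28×1.04 + 0.20×1.13 + 0.09×1.15 + 0.26×2.06 + 0.17×2.26 = 1.5405
E(R_P) = R_f + β_P × MRP = 4.22% + 1.5405 × 9.01% = 18.10%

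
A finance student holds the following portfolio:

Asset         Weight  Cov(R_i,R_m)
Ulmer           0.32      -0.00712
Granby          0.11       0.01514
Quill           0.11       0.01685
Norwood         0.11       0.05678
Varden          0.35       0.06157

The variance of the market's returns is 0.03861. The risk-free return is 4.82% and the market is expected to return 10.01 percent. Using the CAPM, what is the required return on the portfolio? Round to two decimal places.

β_Ulmer = -0.00712 / 0.03861 = -0.1844
β_Granby = 0.01514 / 0.03861 = 0.3921
β_Quill = 0.01685 / 0.03861 = 0.4364
β_Norwood = 0.05678 / 0.03861 = 1.4706
β_Varden = 0.06157 / 0.03861 = 1.5947
β_P = Σ w_i β_i = 0.32×-0.1844 + 0.11×0.3921 + 0.11×0.4364 + 0.11×1.4706 + 0.35×1.5947 = 0.7520
MRP = 10.01% − 4.82% = 5.19%
E(R_P) = R_f + β_P × MRP = 4.82% + 0.7520 × 5.19% = 8.72%

8.72%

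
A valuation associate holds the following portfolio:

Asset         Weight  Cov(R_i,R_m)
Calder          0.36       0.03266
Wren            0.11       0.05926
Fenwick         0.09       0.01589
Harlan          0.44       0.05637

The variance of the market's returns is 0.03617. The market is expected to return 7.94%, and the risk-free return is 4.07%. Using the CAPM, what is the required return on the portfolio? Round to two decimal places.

β_Calder = 0.03266 / 0.03617 = 0.9030
β_Wren = 0.05926 / 0.03617 = 1.6384
β_Fenwick = 0.01589 / 0.03617 = 0.4393
β_Harlan = 0.05637 / 0.03617 = 1.5585
β_P = Σ w_i β_i = 0.36×0.9030 + 0.11×1.6384 + 0.09×0.4393 + 0.44×1.5585 = 1.2306
MRP = 7.94% − 4.07% = 3.87%
E(R_P) = R_f + β_P × MRP = 4.07% + 1.2306 × 3.87% = 8.83%

8.83%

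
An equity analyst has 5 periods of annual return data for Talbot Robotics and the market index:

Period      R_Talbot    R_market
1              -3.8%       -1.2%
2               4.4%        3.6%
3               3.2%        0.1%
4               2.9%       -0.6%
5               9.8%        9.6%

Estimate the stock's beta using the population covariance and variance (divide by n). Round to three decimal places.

Mean R_i = (-3.8 + 4.4 + 3.2 + 2.9 + 9.8) / 5 = 3.3000%
Mean R_m = (-1.2 + 3.6 + 0.1 − 0.6 + 9.6) / 5 = 2.3000%
Σ(R_i − R̄_i)(R_m − R̄_m) = 75.1100  ⇒  Cov = 75.1100 / 5 = 15.0220
Σ(R_m − R̄_m)² = 80.4800  ⇒  Var(R_m) = 80.4800 / 5 = 16.0960
β = Cov / Var(R_m) = 15.0220 / 16.0960 = 0.9333

0.933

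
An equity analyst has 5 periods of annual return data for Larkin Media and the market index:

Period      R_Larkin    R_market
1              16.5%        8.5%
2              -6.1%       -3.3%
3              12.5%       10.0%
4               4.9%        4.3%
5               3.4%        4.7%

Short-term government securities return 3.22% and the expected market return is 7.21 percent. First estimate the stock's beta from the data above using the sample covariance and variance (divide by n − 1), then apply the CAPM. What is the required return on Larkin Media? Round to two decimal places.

Mean R_i = (16.5 − 6.1 + 12.5 + 4.9 + 3.4) / 5 = 6.2400%
Mean R_m = (8.5 − 3.3 + 10.0 + 4.3 + 4.7) / 5 = 4.8400%
Σ(R_i − R̄_i)(R_m − R̄_m) = 171.4220  ⇒  Cov = 171.4220 / 4 = 42.8555
Σ(R_m − R̄_m)² = 106.5920  ⇒  Var(R_m) = 106.5920 / 4 = 26.6480
β = Cov / Var(R_m) = 42.8555 / 26.6480 = 1.6082
MRP = 7.21% − 3.22% = 3.99%
E(R) = R_f + β × MRP = 3.22% + 1.6082 × 3.99% = 9.64%

9.64%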